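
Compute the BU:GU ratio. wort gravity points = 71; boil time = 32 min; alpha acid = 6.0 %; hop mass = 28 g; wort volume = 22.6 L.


U = 1.65·0.000125^(GP/1000)·(1−e^(−0.04t))/4.15;  IBU = (α/100)·m·U·1000/V;  BU:GU = IBU/GP
U = 1.65·0.000125^(71/1000)·(1−e^(−0.04·32))/4.15 = 0.1516
IBU = (6.0/100)·28·0.1516·1000/22.6 = 11.2728
BU:GU = 11.2728/71

0.1588


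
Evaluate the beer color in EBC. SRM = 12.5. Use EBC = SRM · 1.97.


EBC = 12.5 · 1.97

24.6250 EBC


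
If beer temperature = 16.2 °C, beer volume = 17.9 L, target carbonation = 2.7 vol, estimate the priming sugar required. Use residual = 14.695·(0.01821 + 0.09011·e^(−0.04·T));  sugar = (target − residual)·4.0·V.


residual = 14.695·(0.01821 + 0.09011·e^(−0.04·16.2)) = 0.9603
sugar = (2.7 − 0.9603)·4.0·17.9

124.5657 g


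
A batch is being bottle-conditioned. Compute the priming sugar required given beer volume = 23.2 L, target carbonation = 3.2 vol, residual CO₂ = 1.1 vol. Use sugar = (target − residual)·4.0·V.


sugar = (3.2 − 1.1)·4.0·23.2

194.8800 g


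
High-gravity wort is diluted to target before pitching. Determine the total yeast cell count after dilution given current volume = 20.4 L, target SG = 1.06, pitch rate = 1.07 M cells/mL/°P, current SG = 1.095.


V_w = V·((SG_c−1)/(SG_t−1)−1);  °P = 259 − 259/SG_t;  cells = rate·(V+V_w)·°P
V_w = 20.4·((1.095−1)/(1.06−1)−1) = 11.9000
V_final = 20.4 + 11.9000 = 32.3000
°P = 259 − 259/1.06 = 14.6604
cells = 1.07·32.3000·14.6604

506.6773 billion cells


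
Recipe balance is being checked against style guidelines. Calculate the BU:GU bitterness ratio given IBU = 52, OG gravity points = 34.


BU:GU = IBU / OG_points
BU:GU = 52 / 34

1.5294


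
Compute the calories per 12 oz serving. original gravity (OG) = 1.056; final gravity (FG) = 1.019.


ABW = (OG−FG)·131.25·0.79/FG;  °P = 259 − 259/SG (for OG→OE and FG→AE);  RE = 0.1808·OE + 0.8192·AE;  Cal = (6.9·ABW + 4·(RE−0.1))·FG·3.55
ABW = (1.056 − 1.019)·131.25·0.79/1.019 = 3.7649
OE = 259 − 259/1.056 = 13.7348 °P
AE = 259 − 259/1.019 = 4.8292 °P
RE = 0.1808·13.7348 + 0.8192·4.8292 = 6.4394 °P
Cal = (6.9·3.7649 + 4·(6.4394−0.1))·1.019·3.55

185.7031 kcal


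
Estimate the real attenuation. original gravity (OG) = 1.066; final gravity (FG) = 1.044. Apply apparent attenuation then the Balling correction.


AA = (OG−FG)/(OG−1)·100;  RA = AA·0.8192
AA = (1.066 − 1.044)/(1.066 − 1)·100 = 33.3333
RA = 33.3333·0.8192

27.3067 %


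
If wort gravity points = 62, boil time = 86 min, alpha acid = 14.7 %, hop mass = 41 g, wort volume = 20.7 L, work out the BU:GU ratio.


U = 1.65·0.000125^(GP/1000)·(1−e^(−0.04t))/4.15;  IBU = (α/100)·m·U·1000/V;  BU:GU = IBU/GP
U = 1.65·0.000125^(62/1000)·(1−e^(−0.04·86))/4.15 = 0.2204
IBU = (14.7/100)·41·0.2204·1000/20.7 = 64.1832
BU:GU = 64.1832/62

1.0352


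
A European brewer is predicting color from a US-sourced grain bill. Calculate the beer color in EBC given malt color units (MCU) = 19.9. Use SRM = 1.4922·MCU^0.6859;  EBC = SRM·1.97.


SRM = 1.4922·19.9^0.6859 = 11.6067
EBC = 11.6067·1.97

22.8653 EBC


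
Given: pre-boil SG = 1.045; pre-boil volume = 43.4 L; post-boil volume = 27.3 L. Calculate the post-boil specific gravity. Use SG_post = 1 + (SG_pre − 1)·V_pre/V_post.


pts_pre = (1.045 − 1)·1000 = 45.0000
pts_post = 45.0000·43.4/27.3 = 71.5385
SG_post = 1 + 71.5385/1000

1.0715


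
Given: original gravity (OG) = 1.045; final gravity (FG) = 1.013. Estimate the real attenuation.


AA = (OG−FG)/(OG−1)·100;  RA = AA·0.8192
AA = (1.045 − 1.013)/(1.045 − 1)·100 = 71.1111
RA = 71.1111·0.8192

58.2542 %


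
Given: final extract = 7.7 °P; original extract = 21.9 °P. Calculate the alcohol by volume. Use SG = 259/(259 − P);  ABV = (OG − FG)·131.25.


OG = 259/(259 − 21.9) = 1.0924
FG = 259/(259 − 7.7) = 1.0306
ABV = (1.0924 − 1.0306)·131.25

8.1015 % ABV


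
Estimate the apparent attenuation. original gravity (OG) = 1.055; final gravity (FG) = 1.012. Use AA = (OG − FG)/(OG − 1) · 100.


AA = (1.055 − 1.012)/(1.055 − 1) · 100

78.1818 %


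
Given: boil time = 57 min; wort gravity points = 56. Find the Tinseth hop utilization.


U = 1.65·0.000125^(GP/1000) · (1 − e^(−0.04·t))/4.15
bigness = 1.65·0.000125^(56/1000) = 0.9975
boil_factor = (1 − e^(−0.04·57))/4.15 = 0.2163
U = 0.9975 · 0.2163

0.2158


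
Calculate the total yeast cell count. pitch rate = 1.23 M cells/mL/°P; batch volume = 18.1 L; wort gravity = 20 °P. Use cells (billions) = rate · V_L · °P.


cells = 1.23 · 18.1 · 20

445.2600 billion cells


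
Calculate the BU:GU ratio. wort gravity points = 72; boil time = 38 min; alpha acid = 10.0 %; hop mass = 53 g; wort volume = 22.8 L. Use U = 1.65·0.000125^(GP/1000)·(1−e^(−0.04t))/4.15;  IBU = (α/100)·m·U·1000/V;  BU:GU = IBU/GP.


U = 1.65·0.000125^(72/1000)·(1−e^(−0.04·38))/4.15 = 0.1626
IBU = (10.0/100)·53·0.1626·1000/22.8 = 37.8064
BU:GU = 37.8064/72

0.5251


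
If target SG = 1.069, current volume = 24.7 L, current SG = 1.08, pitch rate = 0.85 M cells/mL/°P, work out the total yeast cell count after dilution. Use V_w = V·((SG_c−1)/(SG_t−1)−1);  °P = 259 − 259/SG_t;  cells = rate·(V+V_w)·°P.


V_w = 24.7·((1.08−1)/(1.069−1)−1) = 3.9377
V_final = 24.7 + 3.9377 = 28.6377
°P = 259 − 259/1.069 = 16.7175
cells = 0.85·28.6377·16.7175

406.9377 billion cells


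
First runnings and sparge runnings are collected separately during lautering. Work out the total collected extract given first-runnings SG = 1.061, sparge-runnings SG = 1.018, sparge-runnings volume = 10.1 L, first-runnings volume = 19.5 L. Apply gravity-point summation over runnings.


total = Σ (SG_i − 1)·1000·V_i
first = (1.061 − 1)·1000·19.5 = 1189.5000
sparge = (1.018 − 1)·1000·10.1 = 181.8000
total = 1189.5000 + 181.8000

1371.3000 gravity·L


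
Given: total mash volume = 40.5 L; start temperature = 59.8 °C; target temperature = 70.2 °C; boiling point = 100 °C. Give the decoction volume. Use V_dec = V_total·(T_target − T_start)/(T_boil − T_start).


V_dec = 40.5·(70.2 − 59.8)/(100 − 59.8)

10.4776 L


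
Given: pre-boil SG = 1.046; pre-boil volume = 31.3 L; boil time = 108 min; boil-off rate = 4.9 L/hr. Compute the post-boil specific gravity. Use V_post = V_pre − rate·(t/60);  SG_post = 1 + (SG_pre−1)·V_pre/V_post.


V_post = 31.3 − 4.9·(108/60) = 22.4800
SG_post = 1 + (1.046 − 1)·31.3/22.4800

1.0640


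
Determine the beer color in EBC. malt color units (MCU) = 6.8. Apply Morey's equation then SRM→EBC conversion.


SRM = 1.4922·MCU^0.6859;  EBC = SRM·1.97
SRM = 1.4922·6.8^0.6859 = 5.5571
EBC = 5.5571·1.97

10.9474 EBC


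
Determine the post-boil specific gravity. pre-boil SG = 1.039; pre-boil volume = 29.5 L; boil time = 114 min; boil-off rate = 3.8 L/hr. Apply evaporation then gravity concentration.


V_post = V_pre − rate·(t/60);  SG_post = 1 + (SG_pre−1)·V_pre/V_post
V_post = 29.5 − 3.8·(114/60) = 22.2800
SG_post = 1 + (1.039 − 1)·29.5/22.2800

1.0516


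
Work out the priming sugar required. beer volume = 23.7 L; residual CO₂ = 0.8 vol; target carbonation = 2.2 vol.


sugar = (target − residual)·4.0·V
sugar = (2.2 − 0.8)·4.0·23.7

132.7200 g


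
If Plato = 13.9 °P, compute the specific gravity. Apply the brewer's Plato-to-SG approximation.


SG = 259/(259 − P)
SG = 259/(259 − 13.9)

1.0567


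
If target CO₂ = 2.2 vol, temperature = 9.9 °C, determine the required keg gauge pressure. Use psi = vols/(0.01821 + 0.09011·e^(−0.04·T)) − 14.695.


psi = 2.2/(0.01821 + 0.09011·e^(−0.04·9.9)) − 14.695

13.2044 psi


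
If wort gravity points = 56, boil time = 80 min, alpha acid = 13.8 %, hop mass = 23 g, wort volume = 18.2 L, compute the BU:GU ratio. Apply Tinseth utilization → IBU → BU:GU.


U = 1.65·0.000125^(GP/1000)·(1−e^(−0.04t))/4.15;  IBU = (α/100)·m·U·1000/V;  BU:GU = IBU/GP
U = 1.65·0.000125^(56/1000)·(1−e^(−0.04·80))/4.15 = 0.2306
IBU = (13.8/100)·23·0.2306·1000/18.2 = 40.2091
BU:GU = 40.2091/56

0.7180


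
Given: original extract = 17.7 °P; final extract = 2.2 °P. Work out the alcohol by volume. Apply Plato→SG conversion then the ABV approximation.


SG = 259/(259 − P);  ABV = (OG − FG)·131.25
OG = 259/(259 − 17.7) = 1.0734
FG = 259/(259 − 2.2) = 1.0086
ABV = (1.0734 − 1.0086)·131.25

8.5031 % ABV


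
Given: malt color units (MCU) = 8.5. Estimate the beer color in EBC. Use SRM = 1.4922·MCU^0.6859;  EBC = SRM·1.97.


SRM = 1.4922·8.5^0.6859 = 6.4761
EBC = 6.4761·1.97

12.7580 EBC


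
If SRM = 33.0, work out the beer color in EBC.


EBC = SRM · 1.97
EBC = 33.0 · 1.97

65.0100 EBC


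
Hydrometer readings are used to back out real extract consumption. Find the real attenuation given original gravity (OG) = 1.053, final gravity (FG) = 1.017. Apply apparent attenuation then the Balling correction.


AA = (OG−FG)/(OG−1)·100;  RA = AA·0.8192
AA = (1.053 − 1.017)/(1.053 − 1)·100 = 67.9245
RA = 67.9245·0.8192

55.6438 %


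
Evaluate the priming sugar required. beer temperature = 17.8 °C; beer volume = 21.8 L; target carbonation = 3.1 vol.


residual = 14.695·(0.01821 + 0.09011·e^(−0.04·T));  sugar = (target − residual)·4.0·V
residual = 14.695·(0.01821 + 0.09011·e^(−0.04·17.8)) = 0.9173
sugar = (3.1 − 0.9173)·4.0·21.8

190.3302 g


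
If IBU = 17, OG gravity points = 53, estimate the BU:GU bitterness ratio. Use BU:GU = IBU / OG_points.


BU:GU = 17 / 53

0.3208


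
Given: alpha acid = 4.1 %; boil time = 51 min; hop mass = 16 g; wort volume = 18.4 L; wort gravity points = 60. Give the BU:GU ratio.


U = 1.65·0.000125^(GP/1000)·(1−e^(−0.04t))/4.15;  IBU = (α/100)·m·U·1000/V;  BU:GU = IBU/GP
U = 1.65·0.000125^(60/1000)·(1−e^(−0.04·51))/4.15 = 0.2017
IBU = (4.1/100)·16·0.2017·1000/18.4 = 7.1919
BU:GU = 7.1919/60

0.1199


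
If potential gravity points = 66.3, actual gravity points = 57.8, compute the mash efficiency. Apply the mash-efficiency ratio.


efficiency = actual / potential × 100
efficiency = 57.8 / 66.3 × 100

87.1795 %


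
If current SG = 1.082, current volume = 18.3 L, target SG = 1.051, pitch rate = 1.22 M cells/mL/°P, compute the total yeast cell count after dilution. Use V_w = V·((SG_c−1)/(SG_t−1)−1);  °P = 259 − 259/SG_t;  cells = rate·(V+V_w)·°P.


V_w = 18.3·((1.082−1)/(1.051−1)−1) = 11.1235
V_final = 18.3 + 11.1235 = 29.4235
°P = 259 − 259/1.051 = 12.5680
cells = 1.22·29.4235·12.5680

451.1509 billion cells


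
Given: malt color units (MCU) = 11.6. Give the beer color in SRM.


SRM = 1.4922 · MCU^0.6859
SRM = 1.4922 · 11.6^0.6859

8.0157 SRM


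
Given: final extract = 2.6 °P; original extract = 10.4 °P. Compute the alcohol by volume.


SG = 259/(259 − P);  ABV = (OG − FG)·131.25
OG = 259/(259 − 10.4) = 1.0418
FG = 259/(259 − 2.6) = 1.0101
ABV = (1.0418 − 1.0101)·131.25

4.1598 % ABV


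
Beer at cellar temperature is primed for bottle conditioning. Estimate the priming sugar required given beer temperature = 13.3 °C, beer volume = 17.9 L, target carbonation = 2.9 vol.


residual = 14.695·(0.01821 + 0.09011·e^(−0.04·T));  sugar = (target − residual)·4.0·V
residual = 14.695·(0.01821 + 0.09011·e^(−0.04·13.3)) = 1.0454
sugar = (2.9 − 1.0454)·4.0·17.9

132.7858 g


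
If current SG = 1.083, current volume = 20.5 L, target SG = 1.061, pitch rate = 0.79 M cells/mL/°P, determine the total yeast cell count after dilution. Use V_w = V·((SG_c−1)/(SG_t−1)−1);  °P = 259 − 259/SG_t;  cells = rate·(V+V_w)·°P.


V_w = 20.5·((1.083−1)/(1.061−1)−1) = 7.3934
V_final = 20.5 + 7.3934 = 27.8934
°P = 259 − 259/1.061 = 14.8907
cells = 0.79·27.8934·14.8907

328.1281 billion cells


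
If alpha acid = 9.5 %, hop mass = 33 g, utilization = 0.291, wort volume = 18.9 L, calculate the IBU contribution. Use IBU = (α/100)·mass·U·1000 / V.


IBU = (9.5/100)·33·0.291·1000 / 18.9

48.2690 IBU


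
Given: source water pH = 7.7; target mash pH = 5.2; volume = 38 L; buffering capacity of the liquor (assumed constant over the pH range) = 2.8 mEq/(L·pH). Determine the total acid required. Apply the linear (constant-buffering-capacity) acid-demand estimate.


acid = buffering capacity · (pH_source − pH_target) · V
acid = 2.8 · (7.7 − 5.2) · 38

266.0000 mEq


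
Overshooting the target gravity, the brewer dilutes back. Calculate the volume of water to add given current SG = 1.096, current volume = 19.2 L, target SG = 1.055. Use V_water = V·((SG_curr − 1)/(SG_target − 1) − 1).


V_water = 19.2·((1.096 − 1)/(1.055 − 1) − 1)

14.3127 L


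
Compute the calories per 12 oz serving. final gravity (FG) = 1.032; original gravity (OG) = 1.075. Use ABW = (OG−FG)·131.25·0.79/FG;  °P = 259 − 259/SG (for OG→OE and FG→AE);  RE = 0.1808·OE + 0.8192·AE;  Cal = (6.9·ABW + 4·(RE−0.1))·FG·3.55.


ABW = (1.075 − 1.032)·131.25·0.79/1.032 = 4.3203
OE = 259 − 259/1.075 = 18.0698 °P
AE = 259 − 259/1.032 = 8.0310 °P
RE = 0.1808·18.0698 + 0.8192·8.0310 = 9.8460 °P
Cal = (6.9·4.3203 + 4·(9.8460−0.1))·1.032·3.55

252.0345 kcal


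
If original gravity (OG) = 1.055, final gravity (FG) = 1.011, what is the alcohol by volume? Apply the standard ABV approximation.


ABV = (OG − FG) · 131.25
ABV = (1.055 − 1.011) · 131.25

5.7750 % ABV


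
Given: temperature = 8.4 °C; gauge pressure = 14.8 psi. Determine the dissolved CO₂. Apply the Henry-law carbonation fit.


vols = (P + 14.695)·(0.01821 + 0.09011·e^(−0.04·T))
vols = (14.8 + 14.695)·(0.01821 + 0.09011·e^(−0.04·8.4))

2.4364 volumes


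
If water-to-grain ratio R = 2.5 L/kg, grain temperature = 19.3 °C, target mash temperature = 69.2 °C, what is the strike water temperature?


T_strike = (0.41/R)·(T_mash − T_grain) + T_mash
T_strike = (0.41/2.5)·(69.2 − 19.3) + 69.2

77.3836 °C


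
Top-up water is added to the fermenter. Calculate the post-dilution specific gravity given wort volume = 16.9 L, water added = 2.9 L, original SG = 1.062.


SG_new = 1 + (SG_old − 1)·V_old/(V_old + V_water)
pts = (1.062 − 1)·1000·16.9/(16.9 + 2.9) = 52.9192
SG_new = 1 + 52.9192/1000

1.0529


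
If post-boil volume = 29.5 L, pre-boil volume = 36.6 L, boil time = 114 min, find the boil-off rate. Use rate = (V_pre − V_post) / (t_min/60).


rate = (36.6 − 29.5) / (114/60)

3.7368 L/hr


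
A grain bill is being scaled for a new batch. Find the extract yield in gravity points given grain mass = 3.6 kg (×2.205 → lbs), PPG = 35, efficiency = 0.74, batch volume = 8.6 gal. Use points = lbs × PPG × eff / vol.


lbs = 3.6 × 2.205 = 7.9380
points = 7.9380 × 35 × 0.74 / 8.6

23.9063 points


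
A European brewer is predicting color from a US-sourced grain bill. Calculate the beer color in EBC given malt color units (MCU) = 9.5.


SRM = 1.4922·MCU^0.6859;  EBC = SRM·1.97
SRM = 1.4922·9.5^0.6859 = 6.9895
EBC = 6.9895·1.97

13.7694 EBC


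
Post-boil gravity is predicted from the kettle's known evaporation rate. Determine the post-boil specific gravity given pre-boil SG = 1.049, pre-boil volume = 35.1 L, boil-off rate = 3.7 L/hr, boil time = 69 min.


V_post = V_pre − rate·(t/60);  SG_post = 1 + (SG_pre−1)·V_pre/V_post
V_post = 35.1 − 3.7·(69/60) = 30.8450
SG_post = 1 + (1.049 − 1)·35.1/30.8450

1.0558


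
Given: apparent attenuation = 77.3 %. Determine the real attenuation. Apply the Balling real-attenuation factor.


RA = AA · 0.8192
RA = 77.3 · 0.8192

63.3242 %


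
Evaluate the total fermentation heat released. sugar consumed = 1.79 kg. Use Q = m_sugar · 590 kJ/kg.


Q = 1.79 · 590

1056.1000 kJ


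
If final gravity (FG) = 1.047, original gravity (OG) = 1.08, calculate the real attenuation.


AA = (OG−FG)/(OG−1)·100;  RA = AA·0.8192
AA = (1.08 − 1.047)/(1.08 − 1)·100 = 41.2500
RA = 41.2500·0.8192

33.7920 %


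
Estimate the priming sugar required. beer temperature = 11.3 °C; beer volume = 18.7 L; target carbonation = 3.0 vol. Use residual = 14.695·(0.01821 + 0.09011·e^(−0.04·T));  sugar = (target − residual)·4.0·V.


residual = 14.695·(0.01821 + 0.09011·e^(−0.04·11.3)) = 1.1102
sugar = (3.0 − 1.1102)·4.0·18.7

141.3544 g


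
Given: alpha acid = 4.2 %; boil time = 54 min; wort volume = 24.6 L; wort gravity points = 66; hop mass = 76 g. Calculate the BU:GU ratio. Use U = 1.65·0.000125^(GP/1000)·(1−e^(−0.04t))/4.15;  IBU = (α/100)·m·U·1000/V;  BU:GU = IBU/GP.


U = 1.65·0.000125^(66/1000)·(1−e^(−0.04·54))/4.15 = 0.1944
IBU = (4.2/100)·76·0.1944·1000/24.6 = 25.2199
BU:GU = 25.2199/66

0.3821


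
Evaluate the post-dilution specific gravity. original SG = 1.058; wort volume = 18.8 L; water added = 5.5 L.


SG_new = 1 + (SG_old − 1)·V_old/(V_old + V_water)
pts = (1.058 − 1)·1000·18.8/(18.8 + 5.5) = 44.8724
SG_new = 1 + 44.8724/1000

1.0449


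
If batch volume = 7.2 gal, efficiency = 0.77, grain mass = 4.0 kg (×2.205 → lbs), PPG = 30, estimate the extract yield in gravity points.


points = lbs × PPG × eff / vol
lbs = 4.0 × 2.205 = 8.8200
points = 8.8200 × 30 × 0.77 / 7.2

28.2975 points


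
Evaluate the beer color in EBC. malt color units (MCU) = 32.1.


SRM = 1.4922·MCU^0.6859;  EBC = SRM·1.97
SRM = 1.4922·32.1^0.6859 = 16.1116
EBC = 16.1116·1.97

31.7399 EBC


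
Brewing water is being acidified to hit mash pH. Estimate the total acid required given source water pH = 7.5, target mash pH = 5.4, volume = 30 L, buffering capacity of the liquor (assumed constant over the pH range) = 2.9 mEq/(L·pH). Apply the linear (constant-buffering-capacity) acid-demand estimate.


acid = buffering capacity · (pH_source − pH_target) · V
acid = 2.9 · (7.5 − 5.4) · 30

182.7000 mEq


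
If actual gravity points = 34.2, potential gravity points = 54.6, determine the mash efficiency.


efficiency = actual / potential × 100
efficiency = 34.2 / 54.6 × 100

62.6374 %


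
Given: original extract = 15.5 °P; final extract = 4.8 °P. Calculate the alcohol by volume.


SG = 259/(259 − P);  ABV = (OG − FG)·131.25
OG = 259/(259 − 15.5) = 1.0637
FG = 259/(259 − 4.8) = 1.0189
ABV = (1.0637 − 1.0189)·131.25

5.8764 % ABV


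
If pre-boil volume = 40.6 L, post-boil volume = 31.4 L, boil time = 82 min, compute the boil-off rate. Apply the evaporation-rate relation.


rate = (V_pre − V_post) / (t_min/60)
rate = (40.6 − 31.4) / (82/60)

6.7317 L/hr


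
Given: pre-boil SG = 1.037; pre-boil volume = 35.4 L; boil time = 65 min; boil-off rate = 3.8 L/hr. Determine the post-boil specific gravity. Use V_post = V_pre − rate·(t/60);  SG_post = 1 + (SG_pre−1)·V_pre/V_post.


V_post = 35.4 − 3.8·(65/60) = 31.2833
SG_post = 1 + (1.037 − 1)·35.4/31.2833

1.0419


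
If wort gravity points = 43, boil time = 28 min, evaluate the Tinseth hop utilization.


U = 1.65·0.000125^(GP/1000) · (1 − e^(−0.04·t))/4.15
bigness = 1.65·0.000125^(43/1000) = 1.1211
boil_factor = (1 − e^(−0.04·28))/4.15 = 0.1623
U = 1.1211 · 0.1623

0.1820


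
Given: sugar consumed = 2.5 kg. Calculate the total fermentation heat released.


Q = m_sugar · 590 kJ/kg
Q = 2.5 · 590

1475.0000 kJ


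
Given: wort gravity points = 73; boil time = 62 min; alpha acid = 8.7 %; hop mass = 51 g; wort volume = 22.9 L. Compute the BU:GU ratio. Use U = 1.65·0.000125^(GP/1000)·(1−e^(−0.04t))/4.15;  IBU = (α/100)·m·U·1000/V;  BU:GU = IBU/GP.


U = 1.65·0.000125^(73/1000)·(1−e^(−0.04·62))/4.15 = 0.1890
IBU = (8.7/100)·51·0.1890·1000/22.9 = 36.6253
BU:GU = 36.6253/73

0.5017


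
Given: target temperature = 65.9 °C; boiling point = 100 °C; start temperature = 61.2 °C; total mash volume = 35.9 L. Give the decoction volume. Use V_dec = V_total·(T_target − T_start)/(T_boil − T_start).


V_dec = 35.9·(65.9 − 61.2)/(100 − 61.2)

4.3487 L


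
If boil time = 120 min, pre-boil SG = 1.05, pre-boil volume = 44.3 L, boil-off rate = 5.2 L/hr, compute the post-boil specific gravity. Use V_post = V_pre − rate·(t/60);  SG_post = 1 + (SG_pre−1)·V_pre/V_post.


V_post = 44.3 − 5.2·(120/60) = 33.9000
SG_post = 1 + (1.05 − 1)·44.3/33.9000

1.0653


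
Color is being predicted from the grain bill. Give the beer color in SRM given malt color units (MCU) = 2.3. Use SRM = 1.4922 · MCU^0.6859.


SRM = 1.4922 · 2.3^0.6859

2.6420 SRM


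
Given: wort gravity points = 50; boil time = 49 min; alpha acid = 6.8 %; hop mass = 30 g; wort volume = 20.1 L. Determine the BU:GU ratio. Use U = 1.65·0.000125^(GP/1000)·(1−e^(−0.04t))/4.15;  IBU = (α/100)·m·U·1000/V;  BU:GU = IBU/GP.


U = 1.65·0.000125^(50/1000)·(1−e^(−0.04·49))/4.15 = 0.2179
IBU = (6.8/100)·30·0.2179·1000/20.1 = 22.1197
BU:GU = 22.1197/50

0.4424


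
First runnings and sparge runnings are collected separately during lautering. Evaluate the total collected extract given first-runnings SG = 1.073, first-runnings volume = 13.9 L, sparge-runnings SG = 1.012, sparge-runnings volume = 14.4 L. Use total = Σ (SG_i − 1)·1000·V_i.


first = (1.073 − 1)·1000·13.9 = 1014.7000
sparge = (1.012 − 1)·1000·14.4 = 172.8000
total = 1014.7000 + 172.8000

1187.5000 gravity·L


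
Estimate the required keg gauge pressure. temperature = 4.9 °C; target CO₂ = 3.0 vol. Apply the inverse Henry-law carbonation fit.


psi = vols/(0.01821 + 0.09011·e^(−0.04·T)) − 14.695
psi = 3.0/(0.01821 + 0.09011·e^(−0.04·4.9)) − 14.695

17.8142 psi


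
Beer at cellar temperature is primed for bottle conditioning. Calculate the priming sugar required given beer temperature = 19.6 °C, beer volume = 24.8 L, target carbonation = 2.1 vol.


residual = 14.695·(0.01821 + 0.09011·e^(−0.04·T));  sugar = (target − residual)·4.0·V
residual = 14.695·(0.01821 + 0.09011·e^(−0.04·19.6)) = 0.8722
sugar = (2.1 − 0.8722)·4.0·24.8

121.7999 g


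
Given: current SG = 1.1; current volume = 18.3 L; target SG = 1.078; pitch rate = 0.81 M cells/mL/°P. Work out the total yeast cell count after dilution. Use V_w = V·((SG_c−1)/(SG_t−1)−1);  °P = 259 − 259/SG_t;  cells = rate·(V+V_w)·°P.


V_w = 18.3·((1.1−1)/(1.078−1)−1) = 5.1615
V_final = 18.3 + 5.1615 = 23.4615
°P = 259 − 259/1.078 = 18.7403
cells = 0.81·23.4615·18.7403

356.1370 billion cells


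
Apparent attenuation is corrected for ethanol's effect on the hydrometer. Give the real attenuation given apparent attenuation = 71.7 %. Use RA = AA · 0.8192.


RA = 71.7 · 0.8192

58.7366 %


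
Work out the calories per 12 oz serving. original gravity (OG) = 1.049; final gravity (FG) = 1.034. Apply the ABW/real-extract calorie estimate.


ABW = (OG−FG)·131.25·0.79/FG;  °P = 259 − 259/SG (for OG→OE and FG→AE);  RE = 0.1808·OE + 0.8192·AE;  Cal = (6.9·ABW + 4·(RE−0.1))·FG·3.55
ABW = (1.049 − 1.034)·131.25·0.79/1.034 = 1.5042
OE = 259 − 259/1.049 = 12.0982 °P
AE = 259 − 259/1.034 = 8.5164 °P
RE = 0.1808·12.0982 + 0.8192·8.5164 = 9.1640 °P
Cal = (6.9·1.5042 + 4·(9.1640−0.1))·1.034·3.55

171.1826 kcal


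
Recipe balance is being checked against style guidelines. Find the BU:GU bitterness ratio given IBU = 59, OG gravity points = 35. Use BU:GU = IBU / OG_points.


BU:GU = 59 / 35

1.6857


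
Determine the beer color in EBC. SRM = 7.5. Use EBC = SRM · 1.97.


EBC = 7.5 · 1.97

14.7750 EBC


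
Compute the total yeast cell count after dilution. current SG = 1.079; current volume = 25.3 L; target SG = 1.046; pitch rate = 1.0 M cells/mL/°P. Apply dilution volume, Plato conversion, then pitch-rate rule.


V_w = V·((SG_c−1)/(SG_t−1)−1);  °P = 259 − 259/SG_t;  cells = rate·(V+V_w)·°P
V_w = 25.3·((1.079−1)/(1.046−1)−1) = 18.1500
V_final = 25.3 + 18.1500 = 43.4500
°P = 259 − 259/1.046 = 11.3901
cells = 1.0·43.4500·11.3901

494.8980 billion cells


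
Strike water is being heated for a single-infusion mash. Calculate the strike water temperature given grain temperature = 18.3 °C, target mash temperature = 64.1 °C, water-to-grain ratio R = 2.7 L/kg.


T_strike = (0.41/R)·(T_mash − T_grain) + T_mash
T_strike = (0.41/2.7)·(64.1 − 18.3) + 64.1

71.0548 °C


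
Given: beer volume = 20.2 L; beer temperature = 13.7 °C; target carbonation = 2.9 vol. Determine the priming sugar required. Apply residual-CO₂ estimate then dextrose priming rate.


residual = 14.695·(0.01821 + 0.09011·e^(−0.04·T));  sugar = (target − residual)·4.0·V
residual = 14.695·(0.01821 + 0.09011·e^(−0.04·13.7)) = 1.0331
sugar = (2.9 − 1.0331)·4.0·20.2

150.8453 g


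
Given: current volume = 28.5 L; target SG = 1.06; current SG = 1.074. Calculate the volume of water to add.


V_water = V·((SG_curr − 1)/(SG_target − 1) − 1)
V_water = 28.5·((1.074 − 1)/(1.06 − 1) − 1)

6.6500 L


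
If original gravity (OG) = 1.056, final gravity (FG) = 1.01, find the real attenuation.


AA = (OG−FG)/(OG−1)·100;  RA = AA·0.8192
AA = (1.056 − 1.01)/(1.056 − 1)·100 = 82.1429
RA = 82.1429·0.8192

67.2914 %


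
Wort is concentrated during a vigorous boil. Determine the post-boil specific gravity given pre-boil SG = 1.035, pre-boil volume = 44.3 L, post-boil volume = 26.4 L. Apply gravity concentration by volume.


SG_post = 1 + (SG_pre − 1)·V_pre/V_post
pts_pre = (1.035 − 1)·1000 = 35.0000
pts_post = 35.0000·44.3/26.4 = 58.7311
SG_post = 1 + 58.7311/1000

1.0587


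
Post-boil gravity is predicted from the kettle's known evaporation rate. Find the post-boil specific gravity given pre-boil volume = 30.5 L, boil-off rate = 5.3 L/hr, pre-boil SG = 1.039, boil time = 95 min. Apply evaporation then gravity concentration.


V_post = V_pre − rate·(t/60);  SG_post = 1 + (SG_pre−1)·V_pre/V_post
V_post = 30.5 − 5.3·(95/60) = 22.1083
SG_post = 1 + (1.039 − 1)·30.5/22.1083

1.0538


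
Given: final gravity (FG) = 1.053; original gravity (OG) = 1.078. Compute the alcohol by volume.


ABV = (OG − FG) · 131.25
ABV = (1.078 − 1.053) · 131.25

3.2813 % ABV


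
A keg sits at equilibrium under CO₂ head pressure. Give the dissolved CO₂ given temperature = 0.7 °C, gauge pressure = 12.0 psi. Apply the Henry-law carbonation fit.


vols = (P + 14.695)·(0.01821 + 0.09011·e^(−0.04·T))
vols = (12.0 + 14.695)·(0.01821 + 0.09011·e^(−0.04·0.7))

2.8252 volumes


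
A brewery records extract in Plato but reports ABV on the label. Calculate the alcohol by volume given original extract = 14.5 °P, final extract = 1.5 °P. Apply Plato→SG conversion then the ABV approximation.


SG = 259/(259 − P);  ABV = (OG − FG)·131.25
OG = 259/(259 − 14.5) = 1.0593
FG = 259/(259 − 1.5) = 1.0058
ABV = (1.0593 − 1.0058)·131.25

7.0192 % ABV


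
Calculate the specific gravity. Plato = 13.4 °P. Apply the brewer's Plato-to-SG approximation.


SG = 259/(259 − P)
SG = 259/(259 − 13.4)

1.0546


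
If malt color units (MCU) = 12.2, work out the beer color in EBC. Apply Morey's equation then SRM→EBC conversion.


SRM = 1.4922·MCU^0.6859;  EBC = SRM·1.97
SRM = 1.4922·12.2^0.6859 = 8.2978
EBC = 8.2978·1.97

16.3466 EBC


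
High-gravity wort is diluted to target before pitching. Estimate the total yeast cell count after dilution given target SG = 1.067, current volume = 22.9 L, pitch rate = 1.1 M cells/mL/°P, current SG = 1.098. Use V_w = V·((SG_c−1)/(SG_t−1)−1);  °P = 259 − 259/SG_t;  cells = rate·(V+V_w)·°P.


V_w = 22.9·((1.098−1)/(1.067−1)−1) = 10.5955
V_final = 22.9 + 10.5955 = 33.4955
°P = 259 − 259/1.067 = 16.2634
cells = 1.1·33.4955·16.2634

599.2245 billion cells


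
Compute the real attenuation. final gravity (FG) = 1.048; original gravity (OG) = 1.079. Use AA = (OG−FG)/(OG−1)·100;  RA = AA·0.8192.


AA = (1.079 − 1.048)/(1.079 − 1)·100 = 39.2405
RA = 39.2405·0.8192

32.1458 %


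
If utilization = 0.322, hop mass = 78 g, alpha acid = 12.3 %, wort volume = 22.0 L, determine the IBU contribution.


IBU = (α/100)·mass·U·1000 / V
IBU = (12.3/100)·78·0.322·1000 / 22.0

140.4213 IBU


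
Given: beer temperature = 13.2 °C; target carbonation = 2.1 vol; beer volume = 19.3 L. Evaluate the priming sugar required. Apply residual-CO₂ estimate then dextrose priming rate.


residual = 14.695·(0.01821 + 0.09011·e^(−0.04·T));  sugar = (target − residual)·4.0·V
residual = 14.695·(0.01821 + 0.09011·e^(−0.04·13.2)) = 1.0486
sugar = (2.1 − 1.0486)·4.0·19.3

81.1706 g


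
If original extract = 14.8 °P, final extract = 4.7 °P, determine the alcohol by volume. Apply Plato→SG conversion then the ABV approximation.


SG = 259/(259 − P);  ABV = (OG − FG)·131.25
OG = 259/(259 − 14.8) = 1.0606
FG = 259/(259 − 4.7) = 1.0185
ABV = (1.0606 − 1.0185)·131.25

5.5288 % ABV


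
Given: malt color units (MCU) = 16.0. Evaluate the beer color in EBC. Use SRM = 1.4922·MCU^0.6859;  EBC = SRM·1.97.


SRM = 1.4922·16.0^0.6859 = 9.9939
EBC = 9.9939·1.97

19.6879 EBC


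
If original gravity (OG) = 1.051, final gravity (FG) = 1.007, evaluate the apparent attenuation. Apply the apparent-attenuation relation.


AA = (OG − FG)/(OG − 1) · 100
AA = (1.051 − 1.007)/(1.051 − 1) · 100

86.2745 %


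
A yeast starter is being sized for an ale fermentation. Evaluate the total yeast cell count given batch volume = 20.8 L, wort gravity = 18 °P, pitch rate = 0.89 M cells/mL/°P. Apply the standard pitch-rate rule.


cells (billions) = rate · V_L · °P
cells = 0.89 · 20.8 · 18

333.2160 billion cells


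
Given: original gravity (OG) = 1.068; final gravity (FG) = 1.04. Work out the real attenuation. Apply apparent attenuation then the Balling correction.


AA = (OG−FG)/(OG−1)·100;  RA = AA·0.8192
AA = (1.068 − 1.04)/(1.068 − 1)·100 = 41.1765
RA = 41.1765·0.8192

33.7318 %


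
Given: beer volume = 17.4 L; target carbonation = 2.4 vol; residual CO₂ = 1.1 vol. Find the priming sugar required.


sugar = (target − residual)·4.0·V
sugar = (2.4 − 1.1)·4.0·17.4

90.4800 g


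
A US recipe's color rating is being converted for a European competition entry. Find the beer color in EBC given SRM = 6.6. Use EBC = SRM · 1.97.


EBC = 6.6 · 1.97

13.0020 EBC


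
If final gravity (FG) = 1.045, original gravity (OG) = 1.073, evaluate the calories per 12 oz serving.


ABW = (OG−FG)·131.25·0.79/FG;  °P = 259 − 259/SG (for OG→OE and FG→AE);  RE = 0.1808·OE + 0.8192·AE;  Cal = (6.9·ABW + 4·(RE−0.1))·FG·3.55
ABW = (1.073 − 1.045)·131.25·0.79/1.045 = 2.7782
OE = 259 − 259/1.073 = 17.6207 °P
AE = 259 − 259/1.045 = 11.1531 °P
RE = 0.1808·17.6207 + 0.8192·11.1531 = 12.3224 °P
Cal = (6.9·2.7782 + 4·(12.3224−0.1))·1.045·3.55

252.4840 kcal


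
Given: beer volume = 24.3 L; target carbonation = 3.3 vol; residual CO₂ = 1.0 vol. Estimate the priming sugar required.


sugar = (target − residual)·4.0·V
sugar = (3.3 − 1.0)·4.0·24.3

223.5600 g


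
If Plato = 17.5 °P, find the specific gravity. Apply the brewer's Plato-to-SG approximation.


SG = 259/(259 − P)
SG = 259/(259 − 17.5)

1.0725


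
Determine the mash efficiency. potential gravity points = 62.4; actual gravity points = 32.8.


efficiency = actual / potential × 100
efficiency = 32.8 / 62.4 × 100

52.5641 %


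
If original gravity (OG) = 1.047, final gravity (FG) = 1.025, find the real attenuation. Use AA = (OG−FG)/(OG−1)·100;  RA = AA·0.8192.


AA = (1.047 − 1.025)/(1.047 − 1)·100 = 46.8085
RA = 46.8085·0.8192

38.3455 %


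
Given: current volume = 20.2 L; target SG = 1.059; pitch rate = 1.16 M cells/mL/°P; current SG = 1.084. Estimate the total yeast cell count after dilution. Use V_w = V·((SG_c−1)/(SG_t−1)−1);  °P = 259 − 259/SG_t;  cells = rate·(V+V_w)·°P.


V_w = 20.2·((1.084−1)/(1.059−1)−1) = 8.5593
V_final = 20.2 + 8.5593 = 28.7593
°P = 259 − 259/1.059 = 14.4297
cells = 1.16·28.7593·14.4297

481.3849 billion cells


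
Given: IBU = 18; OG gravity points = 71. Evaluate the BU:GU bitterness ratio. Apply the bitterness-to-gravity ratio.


BU:GU = IBU / OG_points
BU:GU = 18 / 71

0.2535


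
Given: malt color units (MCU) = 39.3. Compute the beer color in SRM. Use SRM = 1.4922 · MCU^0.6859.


SRM = 1.4922 · 39.3^0.6859

18.5106 SRM


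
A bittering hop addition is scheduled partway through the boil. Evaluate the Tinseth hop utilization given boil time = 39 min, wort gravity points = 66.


U = 1.65·0.000125^(GP/1000) · (1 − e^(−0.04·t))/4.15
bigness = 1.65·0.000125^(66/1000) = 0.9118
boil_factor = (1 − e^(−0.04·39))/4.15 = 0.1903
U = 0.9118 · 0.1903

0.1735


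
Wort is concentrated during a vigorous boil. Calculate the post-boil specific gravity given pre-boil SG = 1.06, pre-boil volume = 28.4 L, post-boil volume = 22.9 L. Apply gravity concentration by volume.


SG_post = 1 + (SG_pre − 1)·V_pre/V_post
pts_pre = (1.06 − 1)·1000 = 60.0000
pts_post = 60.0000·28.4/22.9 = 74.4105
SG_post = 1 + 74.4105/1000

1.0744


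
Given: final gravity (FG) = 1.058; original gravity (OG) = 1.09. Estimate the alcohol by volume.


ABV = (OG − FG) · 131.25
ABV = (1.09 − 1.058) · 131.25

4.2000 % ABV


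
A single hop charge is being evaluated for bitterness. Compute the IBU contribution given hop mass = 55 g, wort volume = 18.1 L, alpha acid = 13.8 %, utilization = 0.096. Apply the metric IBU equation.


IBU = (α/100)·mass·U·1000 / V
IBU = (13.8/100)·55·0.096·1000 / 18.1

40.2564 IBU


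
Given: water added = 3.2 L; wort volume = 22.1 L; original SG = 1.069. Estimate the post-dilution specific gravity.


SG_new = 1 + (SG_old − 1)·V_old/(V_old + V_water)
pts = (1.069 − 1)·1000·22.1/(22.1 + 3.2) = 60.2727
SG_new = 1 + 60.2727/1000

1.0603


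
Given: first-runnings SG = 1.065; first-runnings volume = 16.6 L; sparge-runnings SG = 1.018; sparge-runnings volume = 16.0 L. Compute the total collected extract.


total = Σ (SG_i − 1)·1000·V_i
first = (1.065 − 1)·1000·16.6 = 1079.0000
sparge = (1.018 − 1)·1000·16.0 = 288.0000
total = 1079.0000 + 288.0000

1367.0000 gravity·L


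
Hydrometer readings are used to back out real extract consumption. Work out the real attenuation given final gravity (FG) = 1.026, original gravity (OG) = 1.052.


AA = (OG−FG)/(OG−1)·100;  RA = AA·0.8192
AA = (1.052 − 1.026)/(1.052 − 1)·100 = 50.0000
RA = 50.0000·0.8192

40.9600 %


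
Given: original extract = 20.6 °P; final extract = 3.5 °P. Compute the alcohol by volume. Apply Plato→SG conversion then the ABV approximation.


SG = 259/(259 − P);  ABV = (OG − FG)·131.25
OG = 259/(259 − 20.6) = 1.0864
FG = 259/(259 − 3.5) = 1.0137
ABV = (1.0864 − 1.0137)·131.25

9.5433 % ABV


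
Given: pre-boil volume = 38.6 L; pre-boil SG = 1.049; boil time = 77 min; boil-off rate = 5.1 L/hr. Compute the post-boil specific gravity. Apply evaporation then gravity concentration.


V_post = V_pre − rate·(t/60);  SG_post = 1 + (SG_pre−1)·V_pre/V_post
V_post = 38.6 − 5.1·(77/60) = 32.0550
SG_post = 1 + (1.049 − 1)·38.6/32.0550

1.0590


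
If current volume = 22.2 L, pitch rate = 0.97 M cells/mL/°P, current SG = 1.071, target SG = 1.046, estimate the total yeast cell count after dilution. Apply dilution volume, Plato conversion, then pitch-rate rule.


V_w = V·((SG_c−1)/(SG_t−1)−1);  °P = 259 − 259/SG_t;  cells = rate·(V+V_w)·°P
V_w = 22.2·((1.071−1)/(1.046−1)−1) = 12.0652
V_final = 22.2 + 12.0652 = 34.2652
°P = 259 − 259/1.046 = 11.3901
cells = 0.97·34.2652·11.3901

378.5743 billion cells


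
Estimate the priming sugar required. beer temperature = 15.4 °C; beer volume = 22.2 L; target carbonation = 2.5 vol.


residual = 14.695·(0.01821 + 0.09011·e^(−0.04·T));  sugar = (target − residual)·4.0·V
residual = 14.695·(0.01821 + 0.09011·e^(−0.04·15.4)) = 0.9828
sugar = (2.5 − 0.9828)·4.0·22.2

134.7292 g


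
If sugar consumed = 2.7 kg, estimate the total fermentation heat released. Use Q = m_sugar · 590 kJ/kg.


Q = 2.7 · 590

1593.0000 kJ


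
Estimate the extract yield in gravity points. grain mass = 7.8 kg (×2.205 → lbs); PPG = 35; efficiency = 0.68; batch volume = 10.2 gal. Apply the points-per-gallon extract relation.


points = lbs × PPG × eff / vol
lbs = 7.8 × 2.205 = 17.1990
points = 17.1990 × 35 × 0.68 / 10.2

40.1310 points


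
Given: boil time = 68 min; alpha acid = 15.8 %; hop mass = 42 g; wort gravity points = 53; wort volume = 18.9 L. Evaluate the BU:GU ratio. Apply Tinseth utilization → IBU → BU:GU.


U = 1.65·0.000125^(GP/1000)·(1−e^(−0.04t))/4.15;  IBU = (α/100)·m·U·1000/V;  BU:GU = IBU/GP
U = 1.65·0.000125^(53/1000)·(1−e^(−0.04·68))/4.15 = 0.2307
IBU = (15.8/100)·42·0.2307·1000/18.9 = 80.9882
BU:GU = 80.9882/53

1.5281


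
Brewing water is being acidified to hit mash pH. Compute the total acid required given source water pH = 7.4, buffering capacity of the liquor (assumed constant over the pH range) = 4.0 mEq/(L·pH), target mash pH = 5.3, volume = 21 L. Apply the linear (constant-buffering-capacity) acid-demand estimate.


acid = buffering capacity · (pH_source − pH_target) · V
acid = 4.0 · (7.4 − 5.3) · 21

176.4000 mEq


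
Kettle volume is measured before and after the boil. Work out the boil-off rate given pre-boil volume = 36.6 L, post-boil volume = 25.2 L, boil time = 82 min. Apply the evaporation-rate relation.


rate = (V_pre − V_post) / (t_min/60)
rate = (36.6 − 25.2) / (82/60)

8.3415 L/hr


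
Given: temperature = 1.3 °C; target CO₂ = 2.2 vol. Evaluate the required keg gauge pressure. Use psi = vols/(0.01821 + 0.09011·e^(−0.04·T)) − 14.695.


psi = 2.2/(0.01821 + 0.09011·e^(−0.04·1.3)) − 14.695

6.5090 psi


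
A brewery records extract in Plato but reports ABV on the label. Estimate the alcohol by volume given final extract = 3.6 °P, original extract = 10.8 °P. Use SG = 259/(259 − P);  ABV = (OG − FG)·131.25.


OG = 259/(259 − 10.8) = 1.0435
FG = 259/(259 − 3.6) = 1.0141
ABV = (1.0435 − 1.0141)·131.25

3.8611 % ABV


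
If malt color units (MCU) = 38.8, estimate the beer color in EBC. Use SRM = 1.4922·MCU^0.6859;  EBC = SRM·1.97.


SRM = 1.4922·38.8^0.6859 = 18.3488
EBC = 18.3488·1.97

36.1471 EBC


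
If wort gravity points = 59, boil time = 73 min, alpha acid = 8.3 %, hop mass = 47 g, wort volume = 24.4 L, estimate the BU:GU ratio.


U = 1.65·0.000125^(GP/1000)·(1−e^(−0.04t))/4.15;  IBU = (α/100)·m·U·1000/V;  BU:GU = IBU/GP
U = 1.65·0.000125^(59/1000)·(1−e^(−0.04·73))/4.15 = 0.2213
IBU = (8.3/100)·47·0.2213·1000/24.4 = 35.3884
BU:GU = 35.3884/59

0.5998


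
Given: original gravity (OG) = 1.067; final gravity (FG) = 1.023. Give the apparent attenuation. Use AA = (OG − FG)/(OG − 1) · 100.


AA = (1.067 − 1.023)/(1.067 − 1) · 100

65.6716 %


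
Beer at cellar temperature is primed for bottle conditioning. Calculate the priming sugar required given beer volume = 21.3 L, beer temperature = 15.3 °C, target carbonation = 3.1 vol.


residual = 14.695·(0.01821 + 0.09011·e^(−0.04·T));  sugar = (target − residual)·4.0·V
residual = 14.695·(0.01821 + 0.09011·e^(−0.04·15.3)) = 0.9856
sugar = (3.1 − 0.9856)·4.0·21.3

180.1430 g


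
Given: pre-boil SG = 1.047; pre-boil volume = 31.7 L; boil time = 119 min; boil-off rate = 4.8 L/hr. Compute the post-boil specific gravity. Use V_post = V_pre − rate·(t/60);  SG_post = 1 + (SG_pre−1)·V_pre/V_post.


V_post = 31.7 − 4.8·(119/60) = 22.1800
SG_post = 1 + (1.047 − 1)·31.7/22.1800

1.0672
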